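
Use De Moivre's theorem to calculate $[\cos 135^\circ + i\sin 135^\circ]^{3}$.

By De Moivre: z^n = r^n(cos(nθ) + i sin(nθ))
= 1^3(cos(3*135°) + i sin(3*135°))
= 1(cos 45° + i sin 45°)
= sqrt(2)/2 + (sqrt(2)/2)i


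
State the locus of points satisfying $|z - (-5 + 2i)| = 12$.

|z - z0| = r describes a circle centered at z0 with radius r
Here z0 = -5 + 2i and r = 12
Locus: Circle centered at (-5, 2) with radius 12


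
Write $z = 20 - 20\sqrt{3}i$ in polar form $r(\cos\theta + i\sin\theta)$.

r = |z| = sqrt(a^2 + b^2) = sqrt((20)^2 + (-20*sqrt(3))^2) = sqrt(400 + 1200) = sqrt(1600) = 40
θ = arctan(b/a) = arctan(-34.641/20) (quadrant-adjusted) = 300°
z = 40(cos 300° + i sin 300°)


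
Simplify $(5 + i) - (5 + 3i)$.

(5 - 5) + (1 - 3)i = -2i


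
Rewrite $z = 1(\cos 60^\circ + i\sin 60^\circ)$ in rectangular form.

a = r cos θ = 1 * 1/2 = 1/2
b = r sin θ = 1 * sqrt(3)/2 = sqrt(3)/2
z = 1/2 + (sqrt(3)/2)i


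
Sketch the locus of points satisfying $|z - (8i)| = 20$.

|z - z0| = r describes a circle centered at z0 with radius r
Here z0 = 8i and r = 20
Locus: Circle centered at (0, 8) with radius 20


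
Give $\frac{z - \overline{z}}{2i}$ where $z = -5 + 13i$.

z - conjugate(z) = 2bi
(z - conjugate(z))/(2i) = 2bi/(2i) = b = 13


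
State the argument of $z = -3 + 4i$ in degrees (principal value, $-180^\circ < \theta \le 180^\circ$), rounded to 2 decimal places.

θ = arctan(b/a) = arctan(4/-3) (quadrant-adjusted) = 126.87°


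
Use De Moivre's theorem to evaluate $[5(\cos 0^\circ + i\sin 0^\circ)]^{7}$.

By De Moivre: z^n = r^n(cos(nθ) + i sin(nθ))
= 5^7(cos(7*0°) + i sin(7*0°))
= 78125(cos 0° + i sin 0°)
= 78125


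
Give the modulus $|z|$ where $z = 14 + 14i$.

|z| = sqrt(a^2 + b^2) = sqrt(14^2 + 14^2) = sqrt(392) = sqrt(392)


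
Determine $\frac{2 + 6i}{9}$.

Divisor is real, so divide each part by 9:
= 2/9 + (2/3)i


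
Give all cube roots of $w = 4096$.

|w| = 4096, arg(w) = 0°
Root modulus = 4096^(1/3) = 16
Root arguments: θ_k = (0° + 360°k)/3 for k = 0, 1, ..., 2
Roots: 16, -8 + 8*sqrt(3)i, -8 - 8*sqrt(3)i


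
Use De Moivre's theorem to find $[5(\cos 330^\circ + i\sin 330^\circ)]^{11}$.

By De Moivre: z^n = r^n(cos(nθ) + i sin(nθ))
= 5^11(cos(11*330°) + i sin(11*330°))
= 48828125(cos 30° + i sin 30°)
= 48828125*sqrt(3)/2 + (48828125/2)i


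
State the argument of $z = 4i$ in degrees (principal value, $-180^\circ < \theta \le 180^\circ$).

a = 0 and b > 0, so z lies on the positive imaginary axis: θ = 90°


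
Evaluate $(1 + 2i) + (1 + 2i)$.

(1 + 1) + (2 + 2)i = 2 + 4i


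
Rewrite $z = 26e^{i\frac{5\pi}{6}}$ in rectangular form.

a = r cos θ = 26 * -sqrt(3)/2 = -13*sqrt(3)
b = r sin θ = 26 * 1/2 = 13
z = -13*sqrt(3) + 13i


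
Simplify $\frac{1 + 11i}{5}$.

Divisor is real, so divide each part by 5:
= 1/5 + (11/5)i


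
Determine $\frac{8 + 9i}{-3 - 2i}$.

Multiply numerator and denominator by conjugate (-3 + 2i):
= (8 + 9i)(-3 + 2i) / ((-3)^2 + (-2)^2)
= (-42 - 11i) / 13
= -42/13 - (11/13)i


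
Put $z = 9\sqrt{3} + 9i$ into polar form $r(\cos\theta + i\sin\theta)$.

r = |z| = sqrt(a^2 + b^2) = sqrt((9*sqrt(3))^2 + (9)^2) = sqrt(243 + 81) = sqrt(324) = 18
θ = arctan(b/a) = arctan(9/15.5885) (quadrant-adjusted) = 30°
z = 18(cos 30° + i sin 30°)


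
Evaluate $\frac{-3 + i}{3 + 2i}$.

Multiply numerator and denominator by conjugate (3 - 2i):
= (-3 + i)(3 - 2i) / (3^2 + 2^2)
= (-7 + 9i) / 13
= -7/13 + (9/13)i


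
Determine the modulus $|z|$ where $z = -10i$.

|z| = sqrt(a^2 + b^2) = sqrt(0^2 + (-10)^2) = sqrt(100) = 10


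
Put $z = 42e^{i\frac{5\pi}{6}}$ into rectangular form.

a = r cos θ = 42 * -sqrt(3)/2 = -21*sqrt(3)
b = r sin θ = 42 * 1/2 = 21
z = -21*sqrt(3) + 21i


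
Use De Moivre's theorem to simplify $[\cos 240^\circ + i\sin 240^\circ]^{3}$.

By De Moivre: z^n = r^n(cos(nθ) + i sin(nθ))
= 1^3(cos(3*240°) + i sin(3*240°))
= 1(cos 0° + i sin 0°)
= 1


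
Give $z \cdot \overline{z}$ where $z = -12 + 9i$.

z * conjugate(z) = |z|^2 = a^2 + b^2
= (-12)^2 + 9^2 = 225


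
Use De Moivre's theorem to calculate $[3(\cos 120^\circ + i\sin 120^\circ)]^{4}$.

By De Moivre: z^n = r^n(cos(nθ) + i sin(nθ))
= 3^4(cos(4*120°) + i sin(4*120°))
= 81(cos 120° + i sin 120°)
= -81/2 + (81*sqrt(3)/2)i


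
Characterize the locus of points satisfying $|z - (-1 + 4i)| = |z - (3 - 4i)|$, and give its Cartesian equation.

|z - z1| = |z - z2| means z is equidistant from z1 and z2,
i.e. the perpendicular bisector of the segment from (-1, 4) to (3, -4) (midpoint (1, 0)).
With z = x + yi, square both sides:
(x - (-1))^2 + (y - 4)^2 = (x - 3)^2 + (y - (-4))^2
The x^2 and y^2 terms cancel: 8x + (-16)y = 25 - 17 = 8
Simplify: x - 2y = 1
Locus: Perpendicular bisector of the segment from (-1, 4) to (3, -4): the line x - 2y = 1


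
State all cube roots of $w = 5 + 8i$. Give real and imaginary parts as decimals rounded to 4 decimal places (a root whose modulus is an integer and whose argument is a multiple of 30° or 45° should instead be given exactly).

|w| = sqrt(89) ≈ 9.433981, arg(w) ≈ 57.994617°
Root modulus = sqrt(89)^(1/3) ≈ 2.112994
Root arguments: θ_k = (arg(w) + 360°k)/3 for k = 0, 1, ..., 2
Compute each root as (root modulus)(cos θ_k + i sin θ_k) using full-precision intermediates, then round to 4 decimal places.
Roots: 1.9939 + 0.6995i, -1.6027 + 1.3770i, -0.3912 - 2.0765i


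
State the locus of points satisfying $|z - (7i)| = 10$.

|z - z0| = r describes a circle centered at z0 with radius r
Here z0 = 7i and r = 10
Locus: Circle centered at (0, 7) with radius 10


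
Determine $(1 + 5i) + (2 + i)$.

(1 + 2) + (5 + 1)i = 3 + 6i


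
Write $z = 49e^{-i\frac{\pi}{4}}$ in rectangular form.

a = r cos θ = 49 * sqrt(2)/2 = 49*sqrt(2)/2
b = r sin θ = 49 * -sqrt(2)/2 = -49*sqrt(2)/2
z = 49*sqrt(2)/2 - (49*sqrt(2)/2)i


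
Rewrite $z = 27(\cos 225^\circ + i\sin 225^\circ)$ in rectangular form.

a = r cos θ = 27 * -sqrt(2)/2 = -27*sqrt(2)/2
b = r sin θ = 27 * -sqrt(2)/2 = -27*sqrt(2)/2
z = -27*sqrt(2)/2 - (27*sqrt(2)/2)i


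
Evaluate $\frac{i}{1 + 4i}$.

Multiply numerator and denominator by conjugate (1 - 4i):
= (i)(1 - 4i) / (1^2 + 4^2)
= (4 + i) / 17
= 4/17 + (1/17)i


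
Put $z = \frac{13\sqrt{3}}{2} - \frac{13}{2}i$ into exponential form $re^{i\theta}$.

r = |z| = sqrt((13*sqrt(3)/2)^2 + (-13/2)^2) = sqrt(507/4 + 169/4) = sqrt(169) = 13
θ = arctan(b/a) = arctan(-6.5/11.2583) (quadrant-adjusted) = -30° = -π/6
z = 13e^(-i*π/6)


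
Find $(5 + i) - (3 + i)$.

(5 - 3) + (1 - 1)i = 2


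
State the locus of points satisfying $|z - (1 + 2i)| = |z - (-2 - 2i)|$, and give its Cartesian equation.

|z - z1| = |z - z2| means z is equidistant from z1 and z2,
i.e. the perpendicular bisector of the segment from (1, 2) to (-2, -2) (midpoint (-1/2, 0)).
With z = x + yi, square both sides:
(x - 1)^2 + (y - 2)^2 = (x - (-2))^2 + (y - (-2))^2
The x^2 and y^2 terms cancel: -6x + (-8)y = 8 - 5 = 3
Simplify: 6x + 8y = -3
Locus: Perpendicular bisector of the segment from (1, 2) to (-2, -2): the line 6x + 8y = -3


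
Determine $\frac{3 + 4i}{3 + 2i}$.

Multiply numerator and denominator by conjugate (3 - 2i):
= (3 + 4i)(3 - 2i) / (3^2 + 2^2)
= (17 + 6i) / 13
= 17/13 + (6/13)i


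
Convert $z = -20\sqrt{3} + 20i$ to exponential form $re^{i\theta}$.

r = |z| = sqrt((-20*sqrt(3))^2 + (20)^2) = sqrt(1200 + 400) = sqrt(1600) = 40
θ = arctan(b/a) = arctan(20/-34.641) (quadrant-adjusted) = 150° = 5π/6
z = 40e^(i*5π/6)


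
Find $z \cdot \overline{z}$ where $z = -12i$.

z * conjugate(z) = |z|^2 = a^2 + b^2
= 0^2 + (-12)^2 = 144


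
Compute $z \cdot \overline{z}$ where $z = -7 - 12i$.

z * conjugate(z) = |z|^2 = a^2 + b^2
= (-7)^2 + (-12)^2 = 193


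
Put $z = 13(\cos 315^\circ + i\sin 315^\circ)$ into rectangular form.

a = r cos θ = 13 * sqrt(2)/2 = 13*sqrt(2)/2
b = r sin θ = 13 * -sqrt(2)/2 = -13*sqrt(2)/2
z = 13*sqrt(2)/2 - (13*sqrt(2)/2)i


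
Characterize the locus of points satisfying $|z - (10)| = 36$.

|z - z0| = r describes a circle centered at z0 with radius r
Here z0 = 10 and r = 36
Locus: Circle centered at (10, 0) with radius 36


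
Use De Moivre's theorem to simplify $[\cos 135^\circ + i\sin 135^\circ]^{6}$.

By De Moivre: z^n = r^n(cos(nθ) + i sin(nθ))
= 1^6(cos(6*135°) + i sin(6*135°))
= 1(cos 90° + i sin 90°)
= i


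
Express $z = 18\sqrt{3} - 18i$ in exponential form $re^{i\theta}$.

r = |z| = sqrt((18*sqrt(3))^2 + (-18)^2) = sqrt(972 + 324) = sqrt(1296) = 36
θ = arctan(b/a) = arctan(-18/31.1769) (quadrant-adjusted) = -30° = -π/6
z = 36e^(-i*π/6)


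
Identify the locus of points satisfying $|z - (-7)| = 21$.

|z - z0| = r describes a circle centered at z0 with radius r
Here z0 = -7 and r = 21
Locus: Circle centered at (-7, 0) with radius 21


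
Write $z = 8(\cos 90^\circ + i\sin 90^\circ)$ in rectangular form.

a = r cos θ = 8 * 0 = 0
b = r sin θ = 8 * 1 = 8
z = 8i


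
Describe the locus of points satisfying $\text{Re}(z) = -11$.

Re(z) = x where z = x + yi; the equation x = -11 is satisfied by all points with that x-coordinate
Locus: Vertical line x = -11


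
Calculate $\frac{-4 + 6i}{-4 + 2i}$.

Multiply numerator and denominator by conjugate (-4 - 2i):
= (-4 + 6i)(-4 - 2i) / ((-4)^2 + 2^2)
= (28 - 16i) / 20
Divide through by 4: (7 - 4i) / 5
= 7/5 - (4/5)i


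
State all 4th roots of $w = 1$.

|w| = 1, arg(w) = 0°
Root modulus = 1^(1/4) = 1
Root arguments: θ_k = (0° + 360°k)/4 for k = 0, 1, ..., 3
Roots: 1, i, -1, -i


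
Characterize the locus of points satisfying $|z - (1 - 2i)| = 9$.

|z - z0| = r describes a circle centered at z0 with radius r
Here z0 = 1 - 2i and r = 9
Locus: Circle centered at (1, -2) with radius 9


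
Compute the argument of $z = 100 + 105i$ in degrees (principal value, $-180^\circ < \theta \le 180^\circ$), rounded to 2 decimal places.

θ = arctan(b/a) = arctan(105/100) (quadrant-adjusted) = 46.40°


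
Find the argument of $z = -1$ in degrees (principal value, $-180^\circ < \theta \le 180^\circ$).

b = 0 and a < 0, so z lies on the negative real axis: θ = 180°


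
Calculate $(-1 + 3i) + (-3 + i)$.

(-1 + (-3)) + (3 + 1)i = -4 + 4i


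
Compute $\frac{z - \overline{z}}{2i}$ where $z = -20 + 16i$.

z - conjugate(z) = 2bi
(z - conjugate(z))/(2i) = 2bi/(2i) = b = 16


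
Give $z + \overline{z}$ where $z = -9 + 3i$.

z + conjugate(z) = (a + bi) + (a - bi) = 2a
= 2 * (-9) = -18


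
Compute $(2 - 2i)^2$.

(a + bi)^2 = a^2 - b^2 + 2abi
= 2^2 - (-2)^2 + 2*2*(-2)i
= -8i


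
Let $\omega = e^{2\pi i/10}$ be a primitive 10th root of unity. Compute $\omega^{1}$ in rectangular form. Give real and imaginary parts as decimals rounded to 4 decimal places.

ω^1 = e^(2πi·1/10) = e^(i·1π/5)
= cos(1π/5) + i sin(1π/5)
= 0.8090 + 0.5878i


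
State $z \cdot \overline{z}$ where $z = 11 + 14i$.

z * conjugate(z) = |z|^2 = a^2 + b^2
= 11^2 + 14^2 = 317


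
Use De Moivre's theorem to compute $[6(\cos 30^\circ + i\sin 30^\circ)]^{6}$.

By De Moivre: z^n = r^n(cos(nθ) + i sin(nθ))
= 6^6(cos(6*30°) + i sin(6*30°))
= 46656(cos 180° + i sin 180°)
= -46656


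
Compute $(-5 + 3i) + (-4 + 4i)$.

(-5 + (-4)) + (3 + 4)i = -9 + 7i


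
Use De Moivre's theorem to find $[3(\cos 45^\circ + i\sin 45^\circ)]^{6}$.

By De Moivre: z^n = r^n(cos(nθ) + i sin(nθ))
= 3^6(cos(6*45°) + i sin(6*45°))
= 729(cos 270° + i sin 270°)
= -729i


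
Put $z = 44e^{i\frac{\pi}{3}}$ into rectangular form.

a = r cos θ = 44 * 1/2 = 22
b = r sin θ = 44 * sqrt(3)/2 = 22*sqrt(3)
z = 22 + 22*sqrt(3)i


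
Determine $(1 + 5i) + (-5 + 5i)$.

(1 + (-5)) + (5 + 5)i = -4 + 10i


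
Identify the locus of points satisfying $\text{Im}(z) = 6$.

Im(z) = y where z = x + yi; the equation y = 6 is satisfied by all points with that y-coordinate
Locus: Horizontal line y = 6


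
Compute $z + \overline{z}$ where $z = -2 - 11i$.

z + conjugate(z) = (a + bi) + (a - bi) = 2a
= 2 * (-2) = -4


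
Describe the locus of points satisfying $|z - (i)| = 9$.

|z - z0| = r describes a circle centered at z0 with radius r
Here z0 = i and r = 9
Locus: Circle centered at (0, 1) with radius 9


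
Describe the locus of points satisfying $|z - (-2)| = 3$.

|z - z0| = r describes a circle centered at z0 with radius r
Here z0 = -2 and r = 3
Locus: Circle centered at (-2, 0) with radius 3


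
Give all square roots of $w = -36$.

|w| = 36, arg(w) = 180°
Root modulus = 36^(1/2) = 6
Root arguments: θ_k = (180° + 360°k)/2 for k = 0, 1, ..., 1
Roots: 6i, -6i


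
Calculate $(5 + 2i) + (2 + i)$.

(5 + 2) + (2 + 1)i = 7 + 3i


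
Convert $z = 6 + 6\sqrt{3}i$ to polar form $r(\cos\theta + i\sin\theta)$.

r = |z| = sqrt(a^2 + b^2) = sqrt((6)^2 + (6*sqrt(3))^2) = sqrt(36 + 108) = sqrt(144) = 12
θ = arctan(b/a) = arctan(10.3923/6) (quadrant-adjusted) = 60°
z = 12(cos 60° + i sin 60°)


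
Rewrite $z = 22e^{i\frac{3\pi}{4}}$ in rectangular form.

a = r cos θ = 22 * -sqrt(2)/2 = -11*sqrt(2)
b = r sin θ = 22 * sqrt(2)/2 = 11*sqrt(2)
z = -11*sqrt(2) + 11*sqrt(2)i


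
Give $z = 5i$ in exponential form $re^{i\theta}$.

r = |z| = sqrt((0)^2 + (5)^2) = sqrt(0 + 25) = sqrt(25) = 5
a = 0 and b > 0, so z lies on the positive imaginary axis: θ = 90° = π/2
z = 5e^(i*π/2)


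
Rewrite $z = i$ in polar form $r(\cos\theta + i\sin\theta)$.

r = |z| = sqrt(a^2 + b^2) = sqrt((0)^2 + (1)^2) = sqrt(0 + 1) = sqrt(1) = 1
a = 0 and b > 0, so z lies on the positive imaginary axis: θ = 90°
z = 1(cos 90° + i sin 90°)


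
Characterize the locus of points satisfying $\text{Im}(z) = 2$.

Im(z) = y where z = x + yi; the equation y = 2 is satisfied by all points with that y-coordinate
Locus: Horizontal line y = 2


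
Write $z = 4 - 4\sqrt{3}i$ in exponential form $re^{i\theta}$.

r = |z| = sqrt((4)^2 + (-4*sqrt(3))^2) = sqrt(16 + 48) = sqrt(64) = 8
θ = arctan(b/a) = arctan(-6.9282/4) (quadrant-adjusted) = -60° = -π/3
z = 8e^(-i*π/3)


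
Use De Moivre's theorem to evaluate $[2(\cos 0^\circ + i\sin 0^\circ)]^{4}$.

By De Moivre: z^n = r^n(cos(nθ) + i sin(nθ))
= 2^4(cos(4*0°) + i sin(4*0°))
= 16(cos 0° + i sin 0°)
= 16


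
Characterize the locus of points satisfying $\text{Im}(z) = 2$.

Im(z) = y where z = x + yi; the equation y = 2 is satisfied by all points with that y-coordinate
Locus: Horizontal line y = 2


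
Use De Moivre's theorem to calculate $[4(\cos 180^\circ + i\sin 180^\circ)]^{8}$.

By De Moivre: z^n = r^n(cos(nθ) + i sin(nθ))
= 4^8(cos(8*180°) + i sin(8*180°))
= 65536(cos 0° + i sin 0°)
= 65536


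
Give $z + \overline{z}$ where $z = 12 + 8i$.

z + conjugate(z) = (a + bi) + (a - bi) = 2a
= 2 * 12 = 24


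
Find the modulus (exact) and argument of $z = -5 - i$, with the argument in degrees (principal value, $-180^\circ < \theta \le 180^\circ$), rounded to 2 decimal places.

|z| = sqrt((-5)^2 + (-1)^2) = sqrt(26)
arg(z) = arctan(b/a) = arctan(-1/-5) (quadrant-adjusted) = -168.69°


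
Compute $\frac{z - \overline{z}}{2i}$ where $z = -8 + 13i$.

z - conjugate(z) = 2bi
(z - conjugate(z))/(2i) = 2bi/(2i) = b = 13


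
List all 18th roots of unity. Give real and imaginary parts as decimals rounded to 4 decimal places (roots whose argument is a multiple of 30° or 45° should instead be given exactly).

ω_k = e^(2πik/18) = cos(2πk/18) + i sin(2πk/18) for k = 0, 1, ..., 17
Roots: 1, 0.9397 + 0.3420i, 0.7660 + 0.6428i, 1/2 + (sqrt(3)/2)i, 0.1736 + 0.9848i, -0.1736 + 0.9848i, -1/2 + (sqrt(3)/2)i, -0.7660 + 0.6428i, -0.9397 + 0.3420i, -1, -0.9397 - 0.3420i, -0.7660 - 0.6428i, -1/2 - (sqrt(3)/2)i, -0.1736 - 0.9848i, 0.1736 - 0.9848i, 1/2 - (sqrt(3)/2)i, 0.7660 - 0.6428i, 0.9397 - 0.3420i


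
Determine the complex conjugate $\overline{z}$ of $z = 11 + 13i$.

If z = a + bi, then conjugate(z) = a - bi
conjugate(11 + 13i) = 11 - 13i


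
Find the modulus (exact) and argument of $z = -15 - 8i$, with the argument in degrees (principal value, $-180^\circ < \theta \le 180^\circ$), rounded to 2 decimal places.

|z| = sqrt((-15)^2 + (-8)^2) = 17
arg(z) = arctan(b/a) = arctan(-8/-15) (quadrant-adjusted) = -151.93°


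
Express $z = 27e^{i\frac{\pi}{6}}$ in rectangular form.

a = r cos θ = 27 * sqrt(3)/2 = 27*sqrt(3)/2
b = r sin θ = 27 * 1/2 = 27/2
z = 27*sqrt(3)/2 + (27/2)i


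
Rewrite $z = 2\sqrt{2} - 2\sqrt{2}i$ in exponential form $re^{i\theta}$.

r = |z| = sqrt((2*sqrt(2))^2 + (-2*sqrt(2))^2) = sqrt(8 + 8) = sqrt(16) = 4
θ = arctan(b/a) = arctan(-2.8284/2.8284) (quadrant-adjusted) = -45° = -π/4
z = 4e^(-i*π/4)


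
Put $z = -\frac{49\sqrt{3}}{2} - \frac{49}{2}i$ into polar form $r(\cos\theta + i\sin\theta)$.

r = |z| = sqrt(a^2 + b^2) = sqrt((-49*sqrt(3)/2)^2 + (-49/2)^2) = sqrt(7203/4 + 2401/4) = sqrt(2401) = 49
θ = arctan(b/a) = arctan(-24.5/-42.4352) (quadrant-adjusted) = 210°
z = 49(cos 210° + i sin 210°)


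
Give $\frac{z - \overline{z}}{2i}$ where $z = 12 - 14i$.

z - conjugate(z) = 2bi
(z - conjugate(z))/(2i) = 2bi/(2i) = b = -14


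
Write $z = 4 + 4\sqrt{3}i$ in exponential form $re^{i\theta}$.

r = |z| = sqrt((4)^2 + (4*sqrt(3))^2) = sqrt(16 + 48) = sqrt(64) = 8
θ = arctan(b/a) = arctan(6.9282/4) (quadrant-adjusted) = 60° = π/3
z = 8e^(i*π/3)


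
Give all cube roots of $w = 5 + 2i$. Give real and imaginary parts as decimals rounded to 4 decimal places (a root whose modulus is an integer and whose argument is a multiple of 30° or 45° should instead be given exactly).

|w| = sqrt(29) ≈ 5.385165, arg(w) ≈ 21.801409°
Root modulus = sqrt(29)^(1/3) ≈ 1.752803
Root arguments: θ_k = (arg(w) + 360°k)/3 for k = 0, 1, ..., 2
Compute each root as (root modulus)(cos θ_k + i sin θ_k) using full-precision intermediates, then round to 4 decimal places.
Roots: 1.7387 + 0.2217i, -1.0614 + 1.3949i, -0.6773 - 1.6166i


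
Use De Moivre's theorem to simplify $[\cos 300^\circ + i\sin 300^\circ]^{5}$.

By De Moivre: z^n = r^n(cos(nθ) + i sin(nθ))
= 1^5(cos(5*300°) + i sin(5*300°))
= 1(cos 60° + i sin 60°)
= 1/2 + (sqrt(3)/2)i


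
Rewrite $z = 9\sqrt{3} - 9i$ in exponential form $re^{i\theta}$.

r = |z| = sqrt((9*sqrt(3))^2 + (-9)^2) = sqrt(243 + 81) = sqrt(324) = 18
θ = arctan(b/a) = arctan(-9/15.5885) (quadrant-adjusted) = -30° = -π/6
z = 18e^(-i*π/6)


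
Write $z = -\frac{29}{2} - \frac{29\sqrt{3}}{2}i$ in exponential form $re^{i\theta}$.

r = |z| = sqrt((-29/2)^2 + (-29*sqrt(3)/2)^2) = sqrt(841/4 + 2523/4) = sqrt(841) = 29
θ = arctan(b/a) = arctan(-25.1147/-14.5) (quadrant-adjusted) = -120° = -2π/3
z = 29e^(-i*2π/3)


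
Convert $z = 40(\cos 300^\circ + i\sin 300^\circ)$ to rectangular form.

a = r cos θ = 40 * 1/2 = 20
b = r sin θ = 40 * -sqrt(3)/2 = -20*sqrt(3)
z = 20 - 20*sqrt(3)i


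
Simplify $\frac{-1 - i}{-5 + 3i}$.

Multiply numerator and denominator by conjugate (-5 - 3i):
= (-1 - i)(-5 - 3i) / ((-5)^2 + 3^2)
= (2 + 8i) / 34
Divide through by 2: (1 + 4i) / 17
= 1/17 + (4/17)i


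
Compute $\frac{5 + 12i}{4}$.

Divisor is real, so divide each part by 4:
= 5/4 + 3i


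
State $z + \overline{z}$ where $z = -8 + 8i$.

z + conjugate(z) = (a + bi) + (a - bi) = 2a
= 2 * (-8) = -16


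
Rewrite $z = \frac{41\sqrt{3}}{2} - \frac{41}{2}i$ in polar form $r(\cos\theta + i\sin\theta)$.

r = |z| = sqrt(a^2 + b^2) = sqrt((41*sqrt(3)/2)^2 + (-41/2)^2) = sqrt(5043/4 + 1681/4) = sqrt(1681) = 41
θ = arctan(b/a) = arctan(-20.5/35.507) (quadrant-adjusted) = 330°
z = 41(cos 330° + i sin 330°)


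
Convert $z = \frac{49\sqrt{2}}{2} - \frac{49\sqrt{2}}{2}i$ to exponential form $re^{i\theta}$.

r = |z| = sqrt((49*sqrt(2)/2)^2 + (-49*sqrt(2)/2)^2) = sqrt(2401/2 + 2401/2) = sqrt(2401) = 49
θ = arctan(b/a) = arctan(-34.6482/34.6482) (quadrant-adjusted) = -45° = -π/4
z = 49e^(-i*π/4)


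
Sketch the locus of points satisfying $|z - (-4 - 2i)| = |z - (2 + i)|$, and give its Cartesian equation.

|z - z1| = |z - z2| means z is equidistant from z1 and z2,
i.e. the perpendicular bisector of the segment from (-4, -2) to (2, 1) (midpoint (-1, -1/2)).
With z = x + yi, square both sides:
(x - (-4))^2 + (y - (-2))^2 = (x - 2)^2 + (y - 1)^2
The x^2 and y^2 terms cancel: 12x + 6y = 5 - 20 = -15
Simplify: 4x + 2y = -5
Locus: Perpendicular bisector of the segment from (-4, -2) to (2, 1): the line 4x + 2y = -5


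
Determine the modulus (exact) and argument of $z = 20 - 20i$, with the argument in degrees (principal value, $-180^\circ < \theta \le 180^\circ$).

|z| = sqrt(20^2 + (-20)^2) = sqrt(800)
arg(z) = arctan(b/a) = arctan(-20/20) (quadrant-adjusted) = -45°


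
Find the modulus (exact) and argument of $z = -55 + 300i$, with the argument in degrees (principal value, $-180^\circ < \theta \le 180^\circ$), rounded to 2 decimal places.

|z| = sqrt((-55)^2 + 300^2) = 305
arg(z) = arctan(b/a) = arctan(300/-55) (quadrant-adjusted) = 100.39°


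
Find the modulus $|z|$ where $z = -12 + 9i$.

|z| = sqrt(a^2 + b^2) = sqrt((-12)^2 + 9^2) = sqrt(225) = 15


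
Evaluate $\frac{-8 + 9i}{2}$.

Divisor is real, so divide each part by 2:
= -4 + (9/2)i


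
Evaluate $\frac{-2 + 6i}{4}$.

Divisor is real, so divide each part by 4:
= -1/2 + (3/2)i


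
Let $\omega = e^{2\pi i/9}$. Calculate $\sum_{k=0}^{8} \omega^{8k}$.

Let ζ = ω^8 = e^(2πi·8/9). Since 9 ∤ 8, ζ ≠ 1.
Sum = Σ_{k=0}^{8} ζ^k = (ζ^9 - 1)/(ζ - 1) = (ω^{8·9} - 1)/(ζ - 1) = (1 - 1)/(ζ - 1) = 0


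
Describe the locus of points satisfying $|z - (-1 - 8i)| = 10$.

|z - z0| = r describes a circle centered at z0 with radius r
Here z0 = -1 - 8i and r = 10
Locus: Circle centered at (-1, -8) with radius 10


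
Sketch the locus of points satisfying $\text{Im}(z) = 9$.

Im(z) = y where z = x + yi; the equation y = 9 is satisfied by all points with that y-coordinate
Locus: Horizontal line y = 9


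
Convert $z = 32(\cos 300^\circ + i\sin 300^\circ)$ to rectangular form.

a = r cos θ = 32 * 1/2 = 16
b = r sin θ = 32 * -sqrt(3)/2 = -16*sqrt(3)
z = 16 - 16*sqrt(3)i


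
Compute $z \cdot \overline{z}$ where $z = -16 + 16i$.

z * conjugate(z) = |z|^2 = a^2 + b^2
= (-16)^2 + 16^2 = 512


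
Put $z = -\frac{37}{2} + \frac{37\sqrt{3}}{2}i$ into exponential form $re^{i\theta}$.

r = |z| = sqrt((-37/2)^2 + (37*sqrt(3)/2)^2) = sqrt(1369/4 + 4107/4) = sqrt(1369) = 37
θ = arctan(b/a) = arctan(32.0429/-18.5) (quadrant-adjusted) = 120° = 2π/3
z = 37e^(i*2π/3)


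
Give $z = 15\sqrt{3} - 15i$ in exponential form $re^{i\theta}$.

r = |z| = sqrt((15*sqrt(3))^2 + (-15)^2) = sqrt(675 + 225) = sqrt(900) = 30
θ = arctan(b/a) = arctan(-15/25.9808) (quadrant-adjusted) = -30° = -π/6
z = 30e^(-i*π/6)


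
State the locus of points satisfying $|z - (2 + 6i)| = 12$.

|z - z0| = r describes a circle centered at z0 with radius r
Here z0 = 2 + 6i and r = 12
Locus: Circle centered at (2, 6) with radius 12


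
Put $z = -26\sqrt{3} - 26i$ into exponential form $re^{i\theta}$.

r = |z| = sqrt((-26*sqrt(3))^2 + (-26)^2) = sqrt(2028 + 676) = sqrt(2704) = 52
θ = arctan(b/a) = arctan(-26/-45.0333) (quadrant-adjusted) = 210° = 7π/6
z = 52e^(i*7π/6)


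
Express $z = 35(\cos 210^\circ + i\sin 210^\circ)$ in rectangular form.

a = r cos θ = 35 * -sqrt(3)/2 = -35*sqrt(3)/2
b = r sin θ = 35 * -1/2 = -35/2
z = -35*sqrt(3)/2 - (35/2)i


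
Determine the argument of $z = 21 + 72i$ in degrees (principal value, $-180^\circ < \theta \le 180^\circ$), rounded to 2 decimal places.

θ = arctan(b/a) = arctan(72/21) (quadrant-adjusted) = 73.74°


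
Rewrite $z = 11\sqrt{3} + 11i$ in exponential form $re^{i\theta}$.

r = |z| = sqrt((11*sqrt(3))^2 + (11)^2) = sqrt(363 + 121) = sqrt(484) = 22
θ = arctan(b/a) = arctan(11/19.0526) (quadrant-adjusted) = 30° = π/6
z = 22e^(i*π/6)


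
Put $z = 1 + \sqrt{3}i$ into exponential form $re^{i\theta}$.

r = |z| = sqrt((1)^2 + (sqrt(3))^2) = sqrt(1 + 3) = sqrt(4) = 2
θ = arctan(b/a) = arctan(1.7321/1) (quadrant-adjusted) = 60° = π/3
z = 2e^(i*π/3)


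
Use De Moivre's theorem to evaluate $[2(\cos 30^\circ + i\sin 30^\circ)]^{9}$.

By De Moivre: z^n = r^n(cos(nθ) + i sin(nθ))
= 2^9(cos(9*30°) + i sin(9*30°))
= 512(cos 270° + i sin 270°)
= -512i


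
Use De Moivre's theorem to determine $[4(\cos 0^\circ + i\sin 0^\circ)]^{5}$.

By De Moivre: z^n = r^n(cos(nθ) + i sin(nθ))
= 4^5(cos(5*0°) + i sin(5*0°))
= 1024(cos 0° + i sin 0°)
= 1024


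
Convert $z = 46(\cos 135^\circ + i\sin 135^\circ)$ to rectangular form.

a = r cos θ = 46 * -sqrt(2)/2 = -23*sqrt(2)
b = r sin θ = 46 * sqrt(2)/2 = 23*sqrt(2)
z = -23*sqrt(2) + 23*sqrt(2)i


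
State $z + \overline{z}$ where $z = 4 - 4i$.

z + conjugate(z) = (a + bi) + (a - bi) = 2a
= 2 * 4 = 8


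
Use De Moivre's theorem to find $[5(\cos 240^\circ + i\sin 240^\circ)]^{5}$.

By De Moivre: z^n = r^n(cos(nθ) + i sin(nθ))
= 5^5(cos(5*240°) + i sin(5*240°))
= 3125(cos 120° + i sin 120°)
= -3125/2 + (3125*sqrt(3)/2)i


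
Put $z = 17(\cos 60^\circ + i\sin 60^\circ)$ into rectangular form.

a = r cos θ = 17 * 1/2 = 17/2
b = r sin θ = 17 * sqrt(3)/2 = 17*sqrt(3)/2
z = 17/2 + (17*sqrt(3)/2)i


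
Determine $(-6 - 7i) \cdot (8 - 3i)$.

(a1*a2 - b1*b2) + (a1*b2 + b1*a2)i
= (-48 - 21) + (18 + (-56))i
= -69 - 38i


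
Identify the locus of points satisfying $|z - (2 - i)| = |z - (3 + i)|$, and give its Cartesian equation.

|z - z1| = |z - z2| means z is equidistant from z1 and z2,
i.e. the perpendicular bisector of the segment from (2, -1) to (3, 1) (midpoint (5/2, 0)).
With z = x + yi, square both sides:
(x - 2)^2 + (y - (-1))^2 = (x - 3)^2 + (y - 1)^2
The x^2 and y^2 terms cancel: 2x + 4y = 10 - 5 = 5
Simplify: 2x + 4y = 5
Locus: Perpendicular bisector of the segment from (2, -1) to (3, 1): the line 2x + 4y = 5


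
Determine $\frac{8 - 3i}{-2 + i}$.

Multiply numerator and denominator by conjugate (-2 - i):
= (8 - 3i)(-2 - i) / ((-2)^2 + 1^2)
= (-19 - 2i) / 5
= -19/5 - (2/5)i


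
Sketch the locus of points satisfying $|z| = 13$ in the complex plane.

|z| = 13 means sqrt(x^2 + y^2) = 13
This is a circle of radius 13 centered at the origin


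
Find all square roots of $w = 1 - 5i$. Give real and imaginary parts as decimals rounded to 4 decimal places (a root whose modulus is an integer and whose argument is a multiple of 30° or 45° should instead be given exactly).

|w| = sqrt(26) ≈ 5.099020, arg(w) ≈ 281.309932°
Root modulus = sqrt(26)^(1/2) ≈ 2.258101
Root arguments: θ_k = (arg(w) + 360°k)/2 for k = 0, 1, ..., 1
Compute each root as (root modulus)(cos θ_k + i sin θ_k) using full-precision intermediates, then round to 4 decimal places.
Roots: -1.7463 + 1.4316i, 1.7463 - 1.4316i


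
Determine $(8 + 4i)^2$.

(a + bi)^2 = a^2 - b^2 + 2abi
= 8^2 - 4^2 + 2*8*4i
= 48 + 64i


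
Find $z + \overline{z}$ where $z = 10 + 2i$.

z + conjugate(z) = (a + bi) + (a - bi) = 2a
= 2 * 10 = 20


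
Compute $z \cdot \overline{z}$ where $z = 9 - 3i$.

z * conjugate(z) = |z|^2 = a^2 + b^2
= 9^2 + (-3)^2 = 90


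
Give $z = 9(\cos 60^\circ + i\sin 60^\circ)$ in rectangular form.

a = r cos θ = 9 * 1/2 = 9/2
b = r sin θ = 9 * sqrt(3)/2 = 9*sqrt(3)/2
z = 9/2 + (9*sqrt(3)/2)i


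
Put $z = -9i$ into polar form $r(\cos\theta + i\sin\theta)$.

r = |z| = sqrt(a^2 + b^2) = sqrt((0)^2 + (-9)^2) = sqrt(0 + 81) = sqrt(81) = 9
a = 0 and b < 0, so z lies on the negative imaginary axis: θ = 270°
z = 9(cos 270° + i sin 270°)


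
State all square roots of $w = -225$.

|w| = 225, arg(w) = 180°
Root modulus = 225^(1/2) = 15
Root arguments: θ_k = (180° + 360°k)/2 for k = 0, 1, ..., 1
Roots: 15i, -15i


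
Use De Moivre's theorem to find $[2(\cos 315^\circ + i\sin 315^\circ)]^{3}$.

By De Moivre: z^n = r^n(cos(nθ) + i sin(nθ))
= 2^3(cos(3*315°) + i sin(3*315°))
= 8(cos 225° + i sin 225°)
= -4*sqrt(2) - 4*sqrt(2)i


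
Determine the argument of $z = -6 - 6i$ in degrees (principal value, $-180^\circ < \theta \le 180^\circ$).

θ = arctan(b/a) = arctan(-6/-6) (quadrant-adjusted) = -135°


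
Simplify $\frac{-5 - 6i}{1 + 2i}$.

Multiply numerator and denominator by conjugate (1 - 2i):
= (-5 - 6i)(1 - 2i) / (1^2 + 2^2)
= (-17 + 4i) / 5
= -17/5 + (4/5)i


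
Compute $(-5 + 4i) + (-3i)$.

(-5 + 0) + (4 + (-3))i = -5 + i


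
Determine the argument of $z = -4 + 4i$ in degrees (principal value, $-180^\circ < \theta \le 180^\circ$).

θ = arctan(b/a) = arctan(4/-4) (quadrant-adjusted) = 135°


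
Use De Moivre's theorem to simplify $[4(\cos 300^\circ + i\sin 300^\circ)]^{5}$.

By De Moivre: z^n = r^n(cos(nθ) + i sin(nθ))
= 4^5(cos(5*300°) + i sin(5*300°))
= 1024(cos 60° + i sin 60°)
= 512 + 512*sqrt(3)i


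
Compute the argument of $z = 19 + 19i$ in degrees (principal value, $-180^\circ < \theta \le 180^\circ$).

θ = arctan(b/a) = arctan(19/19) (quadrant-adjusted) = 45°


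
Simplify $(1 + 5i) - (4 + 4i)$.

(1 - 4) + (5 - 4)i = -3 + i


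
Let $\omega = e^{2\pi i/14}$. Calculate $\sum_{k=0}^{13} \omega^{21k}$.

Let ζ = ω^21 = e^(2πi·21/14). Since 14 ∤ 21, ζ ≠ 1.
Sum = Σ_{k=0}^{13} ζ^k = (ζ^14 - 1)/(ζ - 1) = (ω^{21·14} - 1)/(ζ - 1) = (1 - 1)/(ζ - 1) = 0


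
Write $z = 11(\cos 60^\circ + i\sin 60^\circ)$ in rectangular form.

a = r cos θ = 11 * 1/2 = 11/2
b = r sin θ = 11 * sqrt(3)/2 = 11*sqrt(3)/2
z = 11/2 + (11*sqrt(3)/2)i


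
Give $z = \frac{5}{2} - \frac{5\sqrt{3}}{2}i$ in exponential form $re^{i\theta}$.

r = |z| = sqrt((5/2)^2 + (-5*sqrt(3)/2)^2) = sqrt(25/4 + 75/4) = sqrt(25) = 5
θ = arctan(b/a) = arctan(-4.3301/2.5) (quadrant-adjusted) = -60° = -π/3
z = 5e^(-i*π/3)


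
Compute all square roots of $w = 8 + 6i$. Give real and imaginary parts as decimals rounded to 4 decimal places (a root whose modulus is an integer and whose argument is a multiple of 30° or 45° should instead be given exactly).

|w| = 10, arg(w) ≈ 36.869898°
Root modulus = 10^(1/2) ≈ 3.162278
Root arguments: θ_k = (arg(w) + 360°k)/2 for k = 0, 1, ..., 1
Compute each root as (root modulus)(cos θ_k + i sin θ_k) using full-precision intermediates, then round to 4 decimal places.
Roots: 3.0000 + 1.0000i, -3.0000 - 1.0000i


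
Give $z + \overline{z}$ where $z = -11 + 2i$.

z + conjugate(z) = (a + bi) + (a - bi) = 2a
= 2 * (-11) = -22


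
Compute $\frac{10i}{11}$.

Divisor is real, so divide each part by 11:
= 0 + (10/11)i


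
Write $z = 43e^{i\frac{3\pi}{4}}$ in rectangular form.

a = r cos θ = 43 * -sqrt(2)/2 = -43*sqrt(2)/2
b = r sin θ = 43 * sqrt(2)/2 = 43*sqrt(2)/2
z = -43*sqrt(2)/2 + (43*sqrt(2)/2)i


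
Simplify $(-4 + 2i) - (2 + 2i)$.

(-4 - 2) + (2 - 2)i = -6


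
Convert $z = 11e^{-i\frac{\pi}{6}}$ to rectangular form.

a = r cos θ = 11 * sqrt(3)/2 = 11*sqrt(3)/2
b = r sin θ = 11 * -1/2 = -11/2
z = 11*sqrt(3)/2 - (11/2)i


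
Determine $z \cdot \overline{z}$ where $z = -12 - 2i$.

z * conjugate(z) = |z|^2 = a^2 + b^2
= (-12)^2 + (-2)^2 = 148


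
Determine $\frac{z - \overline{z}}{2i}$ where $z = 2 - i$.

z - conjugate(z) = 2bi
(z - conjugate(z))/(2i) = 2bi/(2i) = b = -1


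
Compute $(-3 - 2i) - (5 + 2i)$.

(-3 - 5) + (-2 - 2)i = -8 - 4i


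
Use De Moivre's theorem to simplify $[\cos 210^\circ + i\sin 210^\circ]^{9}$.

By De Moivre: z^n = r^n(cos(nθ) + i sin(nθ))
= 1^9(cos(9*210°) + i sin(9*210°))
= 1(cos 90° + i sin 90°)
= i


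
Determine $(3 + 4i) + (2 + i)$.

(3 + 2) + (4 + 1)i = 5 + 5i


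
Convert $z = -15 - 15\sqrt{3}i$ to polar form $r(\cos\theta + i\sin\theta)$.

r = |z| = sqrt(a^2 + b^2) = sqrt((-15)^2 + (-15*sqrt(3))^2) = sqrt(225 + 675) = sqrt(900) = 30
θ = arctan(b/a) = arctan(-25.9808/-15) (quadrant-adjusted) = 240°
z = 30(cos 240° + i sin 240°)


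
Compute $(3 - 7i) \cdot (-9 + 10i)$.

(a1*a2 - b1*b2) + (a1*b2 + b1*a2)i
= (-27 - (-70)) + (30 + 63)i
= 43 + 93i


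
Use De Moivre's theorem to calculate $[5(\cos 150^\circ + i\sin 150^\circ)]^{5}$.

By De Moivre: z^n = r^n(cos(nθ) + i sin(nθ))
= 5^5(cos(5*150°) + i sin(5*150°))
= 3125(cos 30° + i sin 30°)
= 3125*sqrt(3)/2 + (3125/2)i


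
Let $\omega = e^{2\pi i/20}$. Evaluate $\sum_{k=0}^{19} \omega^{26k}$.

Let ζ = ω^26 = e^(2πi·26/20). Since 20 ∤ 26, ζ ≠ 1.
Sum = Σ_{k=0}^{19} ζ^k = (ζ^20 - 1)/(ζ - 1) = (ω^{26·20} - 1)/(ζ - 1) = (1 - 1)/(ζ - 1) = 0


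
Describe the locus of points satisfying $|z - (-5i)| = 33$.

|z - z0| = r describes a circle centered at z0 with radius r
Here z0 = -5i and r = 33
Locus: Circle centered at (0, -5) with radius 33


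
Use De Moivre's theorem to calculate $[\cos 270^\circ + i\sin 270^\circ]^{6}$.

By De Moivre: z^n = r^n(cos(nθ) + i sin(nθ))
= 1^6(cos(6*270°) + i sin(6*270°))
= 1(cos 180° + i sin 180°)
= -1


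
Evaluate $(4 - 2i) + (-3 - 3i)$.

(4 + (-3)) + (-2 + (-3))i = 1 - 5i


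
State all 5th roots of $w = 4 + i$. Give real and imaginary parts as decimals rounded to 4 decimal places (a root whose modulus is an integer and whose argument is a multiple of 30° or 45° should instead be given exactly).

|w| = sqrt(17) ≈ 4.123106, arg(w) ≈ 14.036243°
Root modulus = sqrt(17)^(1/5) ≈ 1.327532
Root arguments: θ_k = (arg(w) + 360°k)/5 for k = 0, 1, ..., 4
Compute each root as (root modulus)(cos θ_k + i sin θ_k) using full-precision intermediates, then round to 4 decimal places.
Roots: 1.3259 + 0.0650i, 0.3479 + 1.2811i, -1.1109 + 0.7268i, -1.0345 - 0.8320i, 0.4716 - 1.2410i


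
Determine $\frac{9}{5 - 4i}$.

Multiply numerator and denominator by conjugate (5 + 4i):
= (9)(5 + 4i) / (5^2 + (-4)^2)
= (45 + 36i) / 41
= 45/41 + (36/41)i


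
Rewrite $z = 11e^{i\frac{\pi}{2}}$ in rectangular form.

a = r cos θ = 11 * 0 = 0
b = r sin θ = 11 * 1 = 11
z = 11i


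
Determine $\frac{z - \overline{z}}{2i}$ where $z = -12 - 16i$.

z - conjugate(z) = 2bi
(z - conjugate(z))/(2i) = 2bi/(2i) = b = -16


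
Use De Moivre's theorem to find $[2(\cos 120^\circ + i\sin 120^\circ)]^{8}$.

By De Moivre: z^n = r^n(cos(nθ) + i sin(nθ))
= 2^8(cos(8*120°) + i sin(8*120°))
= 256(cos 240° + i sin 240°)
= -128 - 128*sqrt(3)i


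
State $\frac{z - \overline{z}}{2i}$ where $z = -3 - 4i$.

z - conjugate(z) = 2bi
(z - conjugate(z))/(2i) = 2bi/(2i) = b = -4


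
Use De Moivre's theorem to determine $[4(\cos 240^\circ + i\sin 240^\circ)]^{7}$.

By De Moivre: z^n = r^n(cos(nθ) + i sin(nθ))
= 4^7(cos(7*240°) + i sin(7*240°))
= 16384(cos 240° + i sin 240°)
= -8192 - 8192*sqrt(3)i


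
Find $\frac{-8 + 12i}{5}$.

Divisor is real, so divide each part by 5:
= -8/5 + (12/5)i


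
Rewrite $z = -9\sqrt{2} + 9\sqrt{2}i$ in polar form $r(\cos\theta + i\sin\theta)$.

r = |z| = sqrt(a^2 + b^2) = sqrt((-9*sqrt(2))^2 + (9*sqrt(2))^2) = sqrt(162 + 162) = sqrt(324) = 18
θ = arctan(b/a) = arctan(12.7279/-12.7279) (quadrant-adjusted) = 135°
z = 18(cos 135° + i sin 135°)


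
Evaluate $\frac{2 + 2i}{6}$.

Divisor is real, so divide each part by 6:
= 1/3 + (1/3)i


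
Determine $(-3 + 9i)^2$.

(a + bi)^2 = a^2 - b^2 + 2abi
= (-3)^2 - 9^2 + 2*(-3)*9i
= -72 - 54i


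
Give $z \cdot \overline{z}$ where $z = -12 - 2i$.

z * conjugate(z) = |z|^2 = a^2 + b^2
= (-12)^2 + (-2)^2 = 148


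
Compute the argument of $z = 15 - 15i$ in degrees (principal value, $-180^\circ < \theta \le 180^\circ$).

θ = arctan(b/a) = arctan(-15/15) (quadrant-adjusted) = -45°


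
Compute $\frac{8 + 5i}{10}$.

Divisor is real, so divide each part by 10:
= 4/5 + (1/2)i


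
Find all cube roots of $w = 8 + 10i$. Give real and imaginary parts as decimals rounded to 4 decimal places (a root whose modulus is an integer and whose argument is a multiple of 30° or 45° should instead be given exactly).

|w| = sqrt(164) ≈ 12.806248, arg(w) ≈ 51.340192°
Root modulus = sqrt(164)^(1/3) ≈ 2.339595
Root arguments: θ_k = (arg(w) + 360°k)/3 for k = 0, 1, ..., 2
Compute each root as (root modulus)(cos θ_k + i sin θ_k) using full-precision intermediates, then round to 4 decimal places.
Roots: 2.2360 + 0.6885i, -1.7142 + 1.5922i, -0.5218 - 2.2807i


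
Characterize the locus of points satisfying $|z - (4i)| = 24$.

|z - z0| = r describes a circle centered at z0 with radius r
Here z0 = 4i and r = 24
Locus: Circle centered at (0, 4) with radius 24


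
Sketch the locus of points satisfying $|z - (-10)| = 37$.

|z - z0| = r describes a circle centered at z0 with radius r
Here z0 = -10 and r = 37
Locus: Circle centered at (-10, 0) with radius 37


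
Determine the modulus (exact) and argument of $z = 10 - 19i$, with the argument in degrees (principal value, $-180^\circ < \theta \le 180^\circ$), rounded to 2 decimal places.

|z| = sqrt(10^2 + (-19)^2) = sqrt(461)
arg(z) = arctan(b/a) = arctan(-19/10) (quadrant-adjusted) = -62.24°


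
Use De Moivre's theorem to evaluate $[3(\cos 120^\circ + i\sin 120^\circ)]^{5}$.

By De Moivre: z^n = r^n(cos(nθ) + i sin(nθ))
= 3^5(cos(5*120°) + i sin(5*120°))
= 243(cos 240° + i sin 240°)
= -243/2 - (243*sqrt(3)/2)i


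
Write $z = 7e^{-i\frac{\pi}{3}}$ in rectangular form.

a = r cos θ = 7 * 1/2 = 7/2
b = r sin θ = 7 * -sqrt(3)/2 = -7*sqrt(3)/2
z = 7/2 - (7*sqrt(3)/2)i


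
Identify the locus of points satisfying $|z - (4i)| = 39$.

|z - z0| = r describes a circle centered at z0 with radius r
Here z0 = 4i and r = 39
Locus: Circle centered at (0, 4) with radius 39


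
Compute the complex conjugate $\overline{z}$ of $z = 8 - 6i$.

If z = a + bi, then conjugate(z) = a - bi
conjugate(8 - 6i) = 8 + 6i


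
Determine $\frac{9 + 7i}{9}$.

Divisor is real, so divide each part by 9:
= 1 + (7/9)i


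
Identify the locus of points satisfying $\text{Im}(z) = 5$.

Im(z) = y where z = x + yi; the equation y = 5 is satisfied by all points with that y-coordinate
Locus: Horizontal line y = 5


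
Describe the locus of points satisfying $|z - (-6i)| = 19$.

|z - z0| = r describes a circle centered at z0 with radius r
Here z0 = -6i and r = 19
Locus: Circle centered at (0, -6) with radius 19


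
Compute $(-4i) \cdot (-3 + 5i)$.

(a1*a2 - b1*b2) + (a1*b2 + b1*a2)i
= (0 - (-20)) + (0 + 12)i
= 20 + 12i


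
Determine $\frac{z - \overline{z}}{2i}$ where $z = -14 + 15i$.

z - conjugate(z) = 2bi
(z - conjugate(z))/(2i) = 2bi/(2i) = b = 15


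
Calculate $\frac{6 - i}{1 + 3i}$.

Multiply numerator and denominator by conjugate (1 - 3i):
= (6 - i)(1 - 3i) / (1^2 + 3^2)
= (3 - 19i) / 10
= 3/10 - (19/10)i


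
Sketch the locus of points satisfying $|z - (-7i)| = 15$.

|z - z0| = r describes a circle centered at z0 with radius r
Here z0 = -7i and r = 15
Locus: Circle centered at (0, -7) with radius 15


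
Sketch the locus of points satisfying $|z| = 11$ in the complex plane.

|z| = 11 means sqrt(x^2 + y^2) = 11
This is a circle of radius 11 centered at the origin


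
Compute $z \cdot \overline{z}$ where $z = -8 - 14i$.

z * conjugate(z) = |z|^2 = a^2 + b^2
= (-8)^2 + (-14)^2 = 260


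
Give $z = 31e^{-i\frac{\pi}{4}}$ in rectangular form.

a = r cos θ = 31 * sqrt(2)/2 = 31*sqrt(2)/2
b = r sin θ = 31 * -sqrt(2)/2 = -31*sqrt(2)/2
z = 31*sqrt(2)/2 - (31*sqrt(2)/2)i


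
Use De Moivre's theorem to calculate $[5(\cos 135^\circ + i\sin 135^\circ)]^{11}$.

By De Moivre: z^n = r^n(cos(nθ) + i sin(nθ))
= 5^11(cos(11*135°) + i sin(11*135°))
= 48828125(cos 45° + i sin 45°)
= 48828125*sqrt(2)/2 + (48828125*sqrt(2)/2)i
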